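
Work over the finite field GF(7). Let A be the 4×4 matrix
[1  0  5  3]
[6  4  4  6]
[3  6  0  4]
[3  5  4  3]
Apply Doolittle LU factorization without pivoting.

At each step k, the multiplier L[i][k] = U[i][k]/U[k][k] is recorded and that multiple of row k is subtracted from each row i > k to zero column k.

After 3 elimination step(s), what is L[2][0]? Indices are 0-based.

L[2][0] = 3

[col 0] pivot 1
  R1 -= 6*R0 → (0, 4, 2, 2)  (L[1][0] := 6)
  R2 -= 3*R0 → (0, 6, 6, 2)  (L[2][0] := 3)
  R3 -= 3*R0 → (0, 5, 3, 1)  (L[3][0] := 3)
[col 1] pivot 4
  R2 -= 5*R1 → (0, 0, 3, 6)  (L[2][1] := 5)
  R3 -= 3*R1 → (0, 0, 4, 2)  (L[3][1] := 3)
[col 2] pivot 3
  R3 -= 6*R2 → (0, 0, 0, 1)  (L[3][2] := 6)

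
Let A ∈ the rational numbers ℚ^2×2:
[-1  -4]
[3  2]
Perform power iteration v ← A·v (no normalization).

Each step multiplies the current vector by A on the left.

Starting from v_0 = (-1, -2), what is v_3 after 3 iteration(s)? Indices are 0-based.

v_3 = (-71, 83)

v_0 = (-1, -2).
v_1 = A·v_0 = (9, -7).
v_2 = A·v_1 = (19, 13).
v_3 = A·v_2 = (-71, 83).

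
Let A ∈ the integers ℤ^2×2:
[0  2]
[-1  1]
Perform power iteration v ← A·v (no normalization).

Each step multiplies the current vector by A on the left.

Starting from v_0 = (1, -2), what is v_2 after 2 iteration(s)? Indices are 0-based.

v_2 = (-6, 1)

v_0 = (1, -2).
v_1 = A·v_0 = (-4, -3).
v_2 = A·v_1 = (-6, 1).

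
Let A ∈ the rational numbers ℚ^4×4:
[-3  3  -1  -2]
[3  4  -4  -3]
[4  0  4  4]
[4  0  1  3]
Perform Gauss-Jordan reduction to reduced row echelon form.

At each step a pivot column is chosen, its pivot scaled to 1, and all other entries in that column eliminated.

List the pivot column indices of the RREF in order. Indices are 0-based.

[1] R0 /= -3  ⇒  (1, -1, 1/3, 2/3)
     R1 -= 3·R0  ⇒  (0, 7, -5, -5)
     R2 -= 4·R0  ⇒  (0, 4, 8/3, 4/3)
     R3 -= 4·R0  ⇒  (0, 4, -1/3, 1/3)
[2] R1 /= 7  ⇒  (0, 1, -5/7, -5/7)
     R0 -= -1·R1  ⇒  (1, 0, -8/21, -1/21)
     R2 -= 4·R1  ⇒  (0, 0, 116/21, 88/21)
     R3 -= 4·R1  ⇒  (0, 0, 53/21, 67/21)
[3] R2 /= 116/21  ⇒  (0, 0, 1, 22/29)
     R0 -= -8/21·R2  ⇒  (1, 0, 0, 7/29)
     R1 -= -5/7·R2  ⇒  (0, 1, 0, -5/29)
     R3 -= 53/21·R2  ⇒  (0, 0, 0, 37/29)
[4] R3 /= 37/29  ⇒  (0, 0, 0, 1)
     R0 -= 7/29·R3  ⇒  (1, 0, 0, 0)
     R1 -= -5/29·R3  ⇒  (0, 1, 0, 0)
     R2 -= 22/29·R3  ⇒  (0, 0, 1, 0)

pivot columns: 0, 1, 2, 3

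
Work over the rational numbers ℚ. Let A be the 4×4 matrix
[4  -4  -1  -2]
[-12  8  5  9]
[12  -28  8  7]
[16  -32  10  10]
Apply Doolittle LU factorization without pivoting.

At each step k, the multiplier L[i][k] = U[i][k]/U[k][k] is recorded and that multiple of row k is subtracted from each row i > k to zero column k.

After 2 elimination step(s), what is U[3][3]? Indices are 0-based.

U[3][3] = 6

Step 1: pivot at (0,0) is 4.
  row1 ← row1 − (-3)·row0  ⇒  L[1][0]=-3, U row1=(0, -4, 2, 3)
  row2 ← row2 − (3)·row0  ⇒  L[2][0]=3, U row2=(0, -16, 11, 13)
  row3 ← row3 − (4)·row0  ⇒  L[3][0]=4, U row3=(0, -16, 14, 18)
Step 2: pivot at (1,1) is -4.
  row2 ← row2 − (4)·row1  ⇒  L[2][1]=4, U row2=(0, 0, 3, 1)
  row3 ← row3 − (4)·row1  ⇒  L[3][1]=4, U row3=(0, 0, 6, 6)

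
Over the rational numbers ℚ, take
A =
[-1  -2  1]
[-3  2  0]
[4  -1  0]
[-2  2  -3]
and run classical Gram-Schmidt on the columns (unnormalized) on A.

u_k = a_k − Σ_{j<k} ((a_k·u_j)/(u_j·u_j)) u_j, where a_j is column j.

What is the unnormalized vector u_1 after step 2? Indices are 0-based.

u_1 = (-12/5, 4/5, 3/5, 6/5)

Step 1: u_0 = a_0 = (-1, -3, 4, -2).
Step 2: u_1 = a_1 − (-2/5)·u_0 = (-12/5, 4/5, 3/5, 6/5).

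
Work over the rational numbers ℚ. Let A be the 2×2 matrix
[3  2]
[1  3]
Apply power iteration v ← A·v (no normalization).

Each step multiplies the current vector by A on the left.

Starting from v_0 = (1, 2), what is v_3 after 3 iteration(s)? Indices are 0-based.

v_0 = (1, 2).
v_1 = A·v_0 = (7, 7).
v_2 = A·v_1 = (35, 28).
v_3 = A·v_2 = (161, 119).

v_3 = (161, 119)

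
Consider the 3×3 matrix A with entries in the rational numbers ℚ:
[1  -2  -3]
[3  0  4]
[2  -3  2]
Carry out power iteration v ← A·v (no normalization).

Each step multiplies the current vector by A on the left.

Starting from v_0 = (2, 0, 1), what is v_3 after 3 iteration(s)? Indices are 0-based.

v_0 = (2, 0, 1).
v_1 = A·v_0 = (-1, 10, 6).
v_2 = A·v_1 = (-39, 21, -20).
v_3 = A·v_2 = (-21, -197, -181).

v_3 = (-21, -197, -181)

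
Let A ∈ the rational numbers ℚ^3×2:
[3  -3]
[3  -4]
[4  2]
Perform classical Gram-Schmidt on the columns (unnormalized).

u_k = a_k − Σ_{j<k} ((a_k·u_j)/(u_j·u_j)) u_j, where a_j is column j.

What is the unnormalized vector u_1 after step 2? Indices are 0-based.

Step 1: u_0 = a_0 = (3, 3, 4).
Step 2: u_1 = a_1 − (-13/34)·u_0 = (-63/34, -97/34, 60/17).

u_1 = (-63/34, -97/34, 60/17)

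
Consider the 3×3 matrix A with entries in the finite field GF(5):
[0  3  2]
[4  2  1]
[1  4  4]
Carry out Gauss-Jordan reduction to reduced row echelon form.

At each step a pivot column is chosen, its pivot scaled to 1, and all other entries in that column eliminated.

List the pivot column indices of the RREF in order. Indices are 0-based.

pivot(0,0): swap R0↔R1
pivot(0,0)=4: scale R0 → (1, 3, 4)
  clear (2,0): R2 −= (1)R0 → (0, 1, 0)
pivot(1,1)=3: scale R1 → (0, 1, 4)
  clear (0,1): R0 −= (3)R1 → (1, 0, 2)
  clear (2,1): R2 −= (1)R1 → (0, 0, 1)
pivot(2,2)=1: scale R2 → (0, 0, 1)
  clear (0,2): R0 −= (2)R2 → (1, 0, 0)
  clear (1,2): R1 −= (4)R2 → (0, 1, 0)

pivot columns: 0, 1, 2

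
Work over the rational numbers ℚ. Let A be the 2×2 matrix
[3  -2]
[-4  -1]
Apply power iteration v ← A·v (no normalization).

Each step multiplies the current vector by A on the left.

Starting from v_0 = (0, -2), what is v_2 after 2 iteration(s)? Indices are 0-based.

v_2 = (8, -18)

v_0 = (0, -2).
v_1 = A·v_0 = (4, 2).
v_2 = A·v_1 = (8, -18).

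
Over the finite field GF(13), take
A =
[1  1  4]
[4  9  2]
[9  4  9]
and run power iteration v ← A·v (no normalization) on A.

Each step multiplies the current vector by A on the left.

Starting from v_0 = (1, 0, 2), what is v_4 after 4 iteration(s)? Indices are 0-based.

v_0 = (1, 0, 2).
v_1 = A·v_0 = (9, 8, 1).
v_2 = A·v_1 = (8, 6, 5).
v_3 = A·v_2 = (8, 5, 11).
v_4 = A·v_3 = (5, 8, 9).

v_4 = (5, 8, 9)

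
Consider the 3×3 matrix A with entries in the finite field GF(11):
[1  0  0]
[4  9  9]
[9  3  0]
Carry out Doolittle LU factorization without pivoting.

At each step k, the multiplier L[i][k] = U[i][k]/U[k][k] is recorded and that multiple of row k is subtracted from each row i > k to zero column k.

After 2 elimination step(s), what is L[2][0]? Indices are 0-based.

L[2][0] = 9

k=0: U[0][0]=1
  eliminate (1,0): mult=4, new row 1: (0, 9, 9); set L[1][0]=4
  eliminate (2,0): mult=9, new row 2: (0, 3, 0); set L[2][0]=9
k=1: U[1][1]=9
  eliminate (2,1): mult=4, new row 2: (0, 0, 8); set L[2][1]=4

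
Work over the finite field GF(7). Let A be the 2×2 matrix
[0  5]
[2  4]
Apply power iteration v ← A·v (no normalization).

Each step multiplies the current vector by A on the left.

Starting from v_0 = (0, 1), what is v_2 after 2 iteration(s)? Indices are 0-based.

v_2 = (6, 5)

v_0 = (0, 1).
v_1 = A·v_0 = (5, 4).
v_2 = A·v_1 = (6, 5).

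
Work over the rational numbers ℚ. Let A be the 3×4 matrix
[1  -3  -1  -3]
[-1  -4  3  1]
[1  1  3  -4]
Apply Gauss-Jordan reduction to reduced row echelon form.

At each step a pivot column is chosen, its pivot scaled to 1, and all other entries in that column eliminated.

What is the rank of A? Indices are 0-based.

pivot(0,0)=1: scale R0 → (1, -3, -1, -3)
  clear (1,0): R1 −= (-1)R0 → (0, -7, 2, -2)
  clear (2,0): R2 −= (1)R0 → (0, 4, 4, -1)
pivot(1,1)=-7: scale R1 → (0, 1, -2/7, 2/7)
  clear (0,1): R0 −= (-3)R1 → (1, 0, -13/7, -15/7)
  clear (2,1): R2 −= (4)R1 → (0, 0, 36/7, -15/7)
pivot(2,2)=36/7: scale R2 → (0, 0, 1, -5/12)
  clear (0,2): R0 −= (-13/7)R2 → (1, 0, 0, -35/12)
  clear (1,2): R1 −= (-2/7)R2 → (0, 1, 0, 1/6)

rank = 3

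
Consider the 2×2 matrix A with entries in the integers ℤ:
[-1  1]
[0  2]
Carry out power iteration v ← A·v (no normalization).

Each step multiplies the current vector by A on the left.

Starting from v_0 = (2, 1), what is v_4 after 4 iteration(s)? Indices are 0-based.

v_4 = (7, 16)

v_0 = (2, 1).
v_1 = A·v_0 = (-1, 2).
v_2 = A·v_1 = (3, 4).
v_3 = A·v_2 = (1, 8).
v_4 = A·v_3 = (7, 16).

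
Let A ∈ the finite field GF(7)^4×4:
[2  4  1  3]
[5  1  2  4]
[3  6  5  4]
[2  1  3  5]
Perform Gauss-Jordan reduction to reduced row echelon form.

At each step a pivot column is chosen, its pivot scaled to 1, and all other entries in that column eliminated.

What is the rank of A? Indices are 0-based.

rank = 4

pivot(0,0)=2: scale R0 → (1, 2, 4, 5)
  clear (1,0): R1 −= (5)R0 → (0, 5, 3, 0)
  clear (2,0): R2 −= (3)R0 → (0, 0, 0, 3)
  clear (3,0): R3 −= (2)R0 → (0, 4, 2, 2)
pivot(1,1)=5: scale R1 → (0, 1, 2, 0)
  clear (0,1): R0 −= (2)R1 → (1, 0, 0, 5)
  clear (3,1): R3 −= (4)R1 → (0, 0, 1, 2)
pivot(2,2): swap R2↔R3
pivot(2,2)=1: scale R2 → (0, 0, 1, 2)
  clear (1,2): R1 −= (2)R2 → (0, 1, 0, 3)
pivot(3,3)=3: scale R3 → (0, 0, 0, 1)
  clear (0,3): R0 −= (5)R3 → (1, 0, 0, 0)
  clear (1,3): R1 −= (3)R3 → (0, 1, 0, 0)
  clear (2,3): R2 −= (2)R3 → (0, 0, 1, 0)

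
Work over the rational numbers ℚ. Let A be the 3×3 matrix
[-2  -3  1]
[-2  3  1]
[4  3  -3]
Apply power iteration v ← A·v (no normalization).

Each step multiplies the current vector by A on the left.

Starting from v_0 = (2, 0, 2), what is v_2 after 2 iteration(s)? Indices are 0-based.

v_0 = (2, 0, 2).
v_1 = A·v_0 = (-2, -2, 2).
v_2 = A·v_1 = (12, 0, -20).

v_2 = (12, 0, -20)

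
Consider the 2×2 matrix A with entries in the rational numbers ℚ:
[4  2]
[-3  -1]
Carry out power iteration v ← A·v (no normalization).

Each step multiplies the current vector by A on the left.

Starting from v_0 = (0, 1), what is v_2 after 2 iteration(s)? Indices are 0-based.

v_2 = (6, -5)

v_0 = (0, 1).
v_1 = A·v_0 = (2, -1).
v_2 = A·v_1 = (6, -5).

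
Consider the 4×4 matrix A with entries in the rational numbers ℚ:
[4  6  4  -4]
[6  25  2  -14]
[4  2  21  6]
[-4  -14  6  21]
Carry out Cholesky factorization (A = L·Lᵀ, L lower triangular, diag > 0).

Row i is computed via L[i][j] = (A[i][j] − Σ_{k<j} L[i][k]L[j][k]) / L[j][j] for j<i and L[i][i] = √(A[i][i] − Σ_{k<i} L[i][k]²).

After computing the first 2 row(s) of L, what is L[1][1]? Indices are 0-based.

Step 1: L[0][0] = √(4) = 2.
  L[1][0] = (6) / L[0][0] = 3.
Step 2: L[1][1] = √(16) = 4.

L[1][1] = 4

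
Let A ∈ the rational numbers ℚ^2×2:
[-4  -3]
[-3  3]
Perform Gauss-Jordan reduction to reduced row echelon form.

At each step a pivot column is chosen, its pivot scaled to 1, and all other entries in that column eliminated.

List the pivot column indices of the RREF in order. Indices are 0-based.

step 1: normalize row 0 (÷-4) = (1, 3/4)
  row 1: subtract -3×row0 = (0, 21/4)
step 2: normalize row 1 (÷21/4) = (0, 1)
  row 0: subtract 3/4×row1 = (1, 0)

pivot columns: 0, 1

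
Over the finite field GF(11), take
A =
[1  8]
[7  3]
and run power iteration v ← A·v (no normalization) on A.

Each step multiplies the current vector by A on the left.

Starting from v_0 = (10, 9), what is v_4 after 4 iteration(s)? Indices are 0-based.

v_4 = (4, 4)

v_0 = (10, 9).
v_1 = A·v_0 = (5, 9).
v_2 = A·v_1 = (0, 7).
v_3 = A·v_2 = (1, 10).
v_4 = A·v_3 = (4, 4).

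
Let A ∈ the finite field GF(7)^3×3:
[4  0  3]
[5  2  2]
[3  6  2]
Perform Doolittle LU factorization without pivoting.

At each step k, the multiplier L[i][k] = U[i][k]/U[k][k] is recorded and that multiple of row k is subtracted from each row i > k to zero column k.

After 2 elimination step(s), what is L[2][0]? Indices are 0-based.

Step 1: pivot at (0,0) is 4.
  row1 ← row1 − (3)·row0  ⇒  L[1][0]=3, U row1=(0, 2, 0)
  row2 ← row2 − (6)·row0  ⇒  L[2][0]=6, U row2=(0, 6, 5)
Step 2: pivot at (1,1) is 2.
  row2 ← row2 − (3)·row1  ⇒  L[2][1]=3, U row2=(0, 0, 5)

L[2][0] = 6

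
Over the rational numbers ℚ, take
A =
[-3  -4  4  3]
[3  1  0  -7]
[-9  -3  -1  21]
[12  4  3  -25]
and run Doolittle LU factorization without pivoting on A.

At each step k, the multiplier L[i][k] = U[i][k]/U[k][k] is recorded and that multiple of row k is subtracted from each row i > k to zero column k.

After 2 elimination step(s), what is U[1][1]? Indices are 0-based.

k=0: U[0][0]=-3
  eliminate (1,0): mult=-1, new row 1: (0, -3, 4, -4); set L[1][0]=-1
  eliminate (2,0): mult=3, new row 2: (0, 9, -13, 12); set L[2][0]=3
  eliminate (3,0): mult=-4, new row 3: (0, -12, 19, -13); set L[3][0]=-4
k=1: U[1][1]=-3
  eliminate (2,1): mult=-3, new row 2: (0, 0, -1, 0); set L[2][1]=-3
  eliminate (3,1): mult=4, new row 3: (0, 0, 3, 3); set L[3][1]=4

U[1][1] = -3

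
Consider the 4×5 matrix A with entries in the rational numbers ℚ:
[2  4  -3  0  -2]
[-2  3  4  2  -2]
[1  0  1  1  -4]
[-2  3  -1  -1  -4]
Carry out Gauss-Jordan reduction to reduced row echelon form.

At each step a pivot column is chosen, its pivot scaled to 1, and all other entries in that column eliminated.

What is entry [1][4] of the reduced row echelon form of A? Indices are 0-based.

pivot(0,0)=2: scale R0 → (1, 2, -3/2, 0, -1)
  clear (1,0): R1 −= (-2)R0 → (0, 7, 1, 2, -4)
  clear (2,0): R2 −= (1)R0 → (0, -2, 5/2, 1, -3)
  clear (3,0): R3 −= (-2)R0 → (0, 7, -4, -1, -6)
pivot(1,1)=7: scale R1 → (0, 1, 1/7, 2/7, -4/7)
  clear (0,1): R0 −= (2)R1 → (1, 0, -25/14, -4/7, 1/7)
  clear (2,1): R2 −= (-2)R1 → (0, 0, 39/14, 11/7, -29/7)
  clear (3,1): R3 −= (7)R1 → (0, 0, -5, -3, -2)
pivot(2,2)=39/14: scale R2 → (0, 0, 1, 22/39, -58/39)
  clear (0,2): R0 −= (-25/14)R2 → (1, 0, 0, 17/39, -98/39)
  clear (1,2): R1 −= (1/7)R2 → (0, 1, 0, 8/39, -14/39)
  clear (3,2): R3 −= (-5)R2 → (0, 0, 0, -7/39, -368/39)
pivot(3,3)=-7/39: scale R3 → (0, 0, 0, 1, 368/7)
  clear (0,3): R0 −= (17/39)R3 → (1, 0, 0, 0, -178/7)
  clear (1,3): R1 −= (8/39)R3 → (0, 1, 0, 0, -78/7)
  clear (2,3): R2 −= (22/39)R3 → (0, 0, 1, 0, -218/7)

M[1][4] = -78/7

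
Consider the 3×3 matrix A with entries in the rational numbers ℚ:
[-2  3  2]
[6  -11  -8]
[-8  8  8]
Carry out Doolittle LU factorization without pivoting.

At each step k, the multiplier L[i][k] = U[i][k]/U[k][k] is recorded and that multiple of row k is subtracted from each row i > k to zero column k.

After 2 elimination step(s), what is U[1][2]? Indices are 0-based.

U[1][2] = -2

[col 0] pivot -2
  R1 -= -3*R0 → (0, -2, -2)  (L[1][0] := -3)
  R2 -= 4*R0 → (0, -4, 0)  (L[2][0] := 4)
[col 1] pivot -2
  R2 -= 2*R1 → (0, 0, 4)  (L[2][1] := 2)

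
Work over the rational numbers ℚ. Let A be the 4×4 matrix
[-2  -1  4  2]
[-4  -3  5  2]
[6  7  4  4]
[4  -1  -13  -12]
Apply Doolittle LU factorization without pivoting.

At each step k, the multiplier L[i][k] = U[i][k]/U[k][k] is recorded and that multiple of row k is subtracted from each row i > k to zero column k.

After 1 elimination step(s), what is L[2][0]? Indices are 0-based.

L[2][0] = -3

[col 0] pivot -2
  R1 -= 2*R0 → (0, -1, -3, -2)  (L[1][0] := 2)
  R2 -= -3*R0 → (0, 4, 16, 10)  (L[2][0] := -3)
  R3 -= -2*R0 → (0, -3, -5, -8)  (L[3][0] := -2)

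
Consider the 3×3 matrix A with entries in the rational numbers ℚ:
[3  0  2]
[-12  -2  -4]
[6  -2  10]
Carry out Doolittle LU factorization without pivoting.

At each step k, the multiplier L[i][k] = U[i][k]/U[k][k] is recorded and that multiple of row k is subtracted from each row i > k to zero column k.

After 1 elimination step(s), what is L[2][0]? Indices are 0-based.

L[2][0] = 2

Step 1: pivot at (0,0) is 3.
  row1 ← row1 − (-4)·row0  ⇒  L[1][0]=-4, U row1=(0, -2, 4)
  row2 ← row2 − (2)·row0  ⇒  L[2][0]=2, U row2=(0, -2, 6)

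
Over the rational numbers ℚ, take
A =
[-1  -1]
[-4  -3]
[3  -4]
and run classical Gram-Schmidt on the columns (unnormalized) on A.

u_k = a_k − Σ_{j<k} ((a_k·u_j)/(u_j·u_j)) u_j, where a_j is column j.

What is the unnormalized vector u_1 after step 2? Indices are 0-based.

u_1 = (-25/26, -37/13, -107/26)

Step 1: u_0 = a_0 = (-1, -4, 3).
Step 2: u_1 = a_1 − (1/26)·u_0 = (-25/26, -37/13, -107/26).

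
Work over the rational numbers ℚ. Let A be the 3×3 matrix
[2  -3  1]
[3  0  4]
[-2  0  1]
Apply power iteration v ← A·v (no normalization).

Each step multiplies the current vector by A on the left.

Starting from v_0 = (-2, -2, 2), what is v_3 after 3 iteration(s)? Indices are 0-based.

v_3 = (-94, 16, -18)

v_0 = (-2, -2, 2).
v_1 = A·v_0 = (4, 2, 6).
v_2 = A·v_1 = (8, 36, -2).
v_3 = A·v_2 = (-94, 16, -18).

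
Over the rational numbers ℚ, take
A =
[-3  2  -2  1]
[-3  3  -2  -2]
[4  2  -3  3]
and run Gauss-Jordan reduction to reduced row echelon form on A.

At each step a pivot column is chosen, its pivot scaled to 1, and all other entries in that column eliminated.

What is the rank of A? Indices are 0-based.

[1] R0 /= -3  ⇒  (1, -2/3, 2/3, -1/3)
     R1 -= -3·R0  ⇒  (0, 1, 0, -3)
     R2 -= 4·R0  ⇒  (0, 14/3, -17/3, 13/3)
[2] R1 /= 1  ⇒  (0, 1, 0, -3)
     R0 -= -2/3·R1  ⇒  (1, 0, 2/3, -7/3)
     R2 -= 14/3·R1  ⇒  (0, 0, -17/3, 55/3)
[3] R2 /= -17/3  ⇒  (0, 0, 1, -55/17)
     R0 -= 2/3·R2  ⇒  (1, 0, 0, -3/17)

rank = 3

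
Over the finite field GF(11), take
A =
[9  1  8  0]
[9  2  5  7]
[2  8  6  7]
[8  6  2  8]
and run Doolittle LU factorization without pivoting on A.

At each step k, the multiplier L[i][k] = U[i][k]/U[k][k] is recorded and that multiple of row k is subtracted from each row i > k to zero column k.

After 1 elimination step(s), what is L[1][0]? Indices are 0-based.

L[1][0] = 1

Step 1: pivot at (0,0) is 9.
  row1 ← row1 − (1)·row0  ⇒  L[1][0]=1, U row1=(0, 1, 8, 7)
  row2 ← row2 − (10)·row0  ⇒  L[2][0]=10, U row2=(0, 9, 3, 7)
  row3 ← row3 − (7)·row0  ⇒  L[3][0]=7, U row3=(0, 10, 1, 8)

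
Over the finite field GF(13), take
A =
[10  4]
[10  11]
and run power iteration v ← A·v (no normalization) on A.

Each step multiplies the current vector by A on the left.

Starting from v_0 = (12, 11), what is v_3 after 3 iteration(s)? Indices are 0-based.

v_3 = (5, 12)

v_0 = (12, 11).
v_1 = A·v_0 = (8, 7).
v_2 = A·v_1 = (4, 1).
v_3 = A·v_2 = (5, 12).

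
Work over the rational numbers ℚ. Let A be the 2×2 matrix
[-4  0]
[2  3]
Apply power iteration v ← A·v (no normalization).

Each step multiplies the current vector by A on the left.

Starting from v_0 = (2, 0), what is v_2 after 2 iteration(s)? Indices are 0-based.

v_2 = (32, -4)

v_0 = (2, 0).
v_1 = A·v_0 = (-8, 4).
v_2 = A·v_1 = (32, -4).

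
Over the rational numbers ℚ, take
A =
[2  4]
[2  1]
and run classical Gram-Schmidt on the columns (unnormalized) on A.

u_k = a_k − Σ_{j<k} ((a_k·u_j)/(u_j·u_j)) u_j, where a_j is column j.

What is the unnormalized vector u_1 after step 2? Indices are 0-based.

Step 1: u_0 = a_0 = (2, 2).
Step 2: u_1 = a_1 − (5/4)·u_0 = (3/2, -3/2).

u_1 = (3/2, -3/2)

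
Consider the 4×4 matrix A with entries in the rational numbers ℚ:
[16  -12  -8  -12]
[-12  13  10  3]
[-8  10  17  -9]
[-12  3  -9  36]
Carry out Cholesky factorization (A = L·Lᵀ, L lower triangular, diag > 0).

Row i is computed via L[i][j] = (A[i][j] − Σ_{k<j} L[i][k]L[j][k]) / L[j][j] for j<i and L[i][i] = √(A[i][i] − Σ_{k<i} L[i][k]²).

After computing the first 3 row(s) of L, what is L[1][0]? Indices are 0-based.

Step 1: L[0][0] = √(16) = 4.
  L[1][0] = (-12) / L[0][0] = -3.
Step 2: L[1][1] = √(4) = 2.
  L[2][0] = (-8) / L[0][0] = -2.
  L[2][1] = (4) / L[1][1] = 2.
Step 3: L[2][2] = √(9) = 3.

L[1][0] = -3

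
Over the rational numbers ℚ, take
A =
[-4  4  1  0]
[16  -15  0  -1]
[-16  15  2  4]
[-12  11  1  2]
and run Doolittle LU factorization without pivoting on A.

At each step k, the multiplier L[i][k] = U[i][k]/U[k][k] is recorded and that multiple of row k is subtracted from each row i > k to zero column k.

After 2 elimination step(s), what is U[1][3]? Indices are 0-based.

Step 1: pivot at (0,0) is -4.
  row1 ← row1 − (-4)·row0  ⇒  L[1][0]=-4, U row1=(0, 1, 4, -1)
  row2 ← row2 − (4)·row0  ⇒  L[2][0]=4, U row2=(0, -1, -2, 4)
  row3 ← row3 − (3)·row0  ⇒  L[3][0]=3, U row3=(0, -1, -2, 2)
Step 2: pivot at (1,1) is 1.
  row2 ← row2 − (-1)·row1  ⇒  L[2][1]=-1, U row2=(0, 0, 2, 3)
  row3 ← row3 − (-1)·row1  ⇒  L[3][1]=-1, U row3=(0, 0, 2, 1)

U[1][3] = -1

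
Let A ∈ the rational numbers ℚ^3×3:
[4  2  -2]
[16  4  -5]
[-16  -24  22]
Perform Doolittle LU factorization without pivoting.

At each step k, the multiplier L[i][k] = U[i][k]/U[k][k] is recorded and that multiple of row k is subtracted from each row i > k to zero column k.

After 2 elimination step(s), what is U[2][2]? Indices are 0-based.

[col 0] pivot 4
  R1 -= 4*R0 → (0, -4, 3)  (L[1][0] := 4)
  R2 -= -4*R0 → (0, -16, 14)  (L[2][0] := -4)
[col 1] pivot -4
  R2 -= 4*R1 → (0, 0, 2)  (L[2][1] := 4)

U[2][2] = 2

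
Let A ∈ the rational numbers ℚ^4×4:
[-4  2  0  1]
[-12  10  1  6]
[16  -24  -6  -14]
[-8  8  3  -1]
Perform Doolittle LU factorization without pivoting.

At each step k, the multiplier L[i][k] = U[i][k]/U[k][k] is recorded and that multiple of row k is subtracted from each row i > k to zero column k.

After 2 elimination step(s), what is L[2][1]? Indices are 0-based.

[col 0] pivot -4
  R1 -= 3*R0 → (0, 4, 1, 3)  (L[1][0] := 3)
  R2 -= -4*R0 → (0, -16, -6, -10)  (L[2][0] := -4)
  R3 -= 2*R0 → (0, 4, 3, -3)  (L[3][0] := 2)
[col 1] pivot 4
  R2 -= -4*R1 → (0, 0, -2, 2)  (L[2][1] := -4)
  R3 -= 1*R1 → (0, 0, 2, -6)  (L[3][1] := 1)

L[2][1] = -4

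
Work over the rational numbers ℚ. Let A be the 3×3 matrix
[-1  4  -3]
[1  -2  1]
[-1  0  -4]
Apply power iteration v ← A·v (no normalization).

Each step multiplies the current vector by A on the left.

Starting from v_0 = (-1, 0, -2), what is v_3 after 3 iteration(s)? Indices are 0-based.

v_3 = (263, -133, 218)

v_0 = (-1, 0, -2).
v_1 = A·v_0 = (7, -3, 9).
v_2 = A·v_1 = (-46, 22, -43).
v_3 = A·v_2 = (263, -133, 218).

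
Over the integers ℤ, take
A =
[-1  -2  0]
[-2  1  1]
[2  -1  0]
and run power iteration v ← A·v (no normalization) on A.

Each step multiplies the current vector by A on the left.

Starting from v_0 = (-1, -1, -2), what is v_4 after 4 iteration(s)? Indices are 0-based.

v_4 = (-19, -27, 33)

v_0 = (-1, -1, -2).
v_1 = A·v_0 = (3, -1, -1).
v_2 = A·v_1 = (-1, -8, 7).
v_3 = A·v_2 = (17, 1, 6).
v_4 = A·v_3 = (-19, -27, 33).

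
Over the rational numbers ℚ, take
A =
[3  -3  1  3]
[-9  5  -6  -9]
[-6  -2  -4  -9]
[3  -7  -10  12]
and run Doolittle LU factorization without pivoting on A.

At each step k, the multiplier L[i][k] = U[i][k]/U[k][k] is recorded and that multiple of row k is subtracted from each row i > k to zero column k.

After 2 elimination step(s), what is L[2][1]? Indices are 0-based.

L[2][1] = 2

k=0: U[0][0]=3
  eliminate (1,0): mult=-3, new row 1: (0, -4, -3, 0); set L[1][0]=-3
  eliminate (2,0): mult=-2, new row 2: (0, -8, -2, -3); set L[2][0]=-2
  eliminate (3,0): mult=1, new row 3: (0, -4, -11, 9); set L[3][0]=1
k=1: U[1][1]=-4
  eliminate (2,1): mult=2, new row 2: (0, 0, 4, -3); set L[2][1]=2
  eliminate (3,1): mult=1, new row 3: (0, 0, -8, 9); set L[3][1]=1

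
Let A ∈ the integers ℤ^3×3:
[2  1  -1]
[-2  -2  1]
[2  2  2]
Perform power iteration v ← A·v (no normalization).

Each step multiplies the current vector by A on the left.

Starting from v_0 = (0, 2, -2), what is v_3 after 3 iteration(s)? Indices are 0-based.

v_3 = (12, -16, 4)

v_0 = (0, 2, -2).
v_1 = A·v_0 = (4, -6, 0).
v_2 = A·v_1 = (2, 4, -4).
v_3 = A·v_2 = (12, -16, 4).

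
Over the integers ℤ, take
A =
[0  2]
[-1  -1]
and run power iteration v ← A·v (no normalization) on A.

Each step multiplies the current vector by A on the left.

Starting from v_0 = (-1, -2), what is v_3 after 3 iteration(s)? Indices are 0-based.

v_3 = (2, -7)

v_0 = (-1, -2).
v_1 = A·v_0 = (-4, 3).
v_2 = A·v_1 = (6, 1).
v_3 = A·v_2 = (2, -7).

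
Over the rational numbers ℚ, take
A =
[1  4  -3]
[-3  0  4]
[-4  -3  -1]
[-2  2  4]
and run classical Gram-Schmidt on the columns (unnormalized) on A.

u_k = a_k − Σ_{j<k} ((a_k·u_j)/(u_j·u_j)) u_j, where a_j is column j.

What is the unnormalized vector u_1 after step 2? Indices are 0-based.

Step 1: u_0 = a_0 = (1, -3, -4, -2).
Step 2: u_1 = a_1 − (2/5)·u_0 = (18/5, 6/5, -7/5, 14/5).

u_1 = (18/5, 6/5, -7/5, 14/5)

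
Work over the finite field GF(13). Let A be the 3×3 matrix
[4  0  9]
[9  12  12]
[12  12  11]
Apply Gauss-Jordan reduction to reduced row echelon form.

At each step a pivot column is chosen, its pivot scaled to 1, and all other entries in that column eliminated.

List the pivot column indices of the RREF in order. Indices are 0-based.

step 1: normalize row 0 (÷4) = (1, 0, 12)
  row 1: subtract 9×row0 = (0, 12, 8)
  row 2: subtract 12×row0 = (0, 12, 10)
step 2: normalize row 1 (÷12) = (0, 1, 5)
  row 2: subtract 12×row1 = (0, 0, 2)
step 3: normalize row 2 (÷2) = (0, 0, 1)
  row 0: subtract 12×row2 = (1, 0, 0)
  row 1: subtract 5×row2 = (0, 1, 0)

pivot columns: 0, 1, 2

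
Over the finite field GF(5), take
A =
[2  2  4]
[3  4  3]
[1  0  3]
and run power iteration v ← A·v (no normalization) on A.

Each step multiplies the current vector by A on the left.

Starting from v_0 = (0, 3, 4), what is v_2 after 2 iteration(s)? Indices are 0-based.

v_2 = (0, 3, 3)

v_0 = (0, 3, 4).
v_1 = A·v_0 = (2, 4, 2).
v_2 = A·v_1 = (0, 3, 3).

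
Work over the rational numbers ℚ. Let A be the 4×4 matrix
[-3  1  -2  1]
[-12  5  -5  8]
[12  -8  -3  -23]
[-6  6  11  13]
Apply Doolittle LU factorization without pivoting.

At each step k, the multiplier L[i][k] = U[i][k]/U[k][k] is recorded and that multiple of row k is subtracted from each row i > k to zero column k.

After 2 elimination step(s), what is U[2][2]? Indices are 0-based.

[col 0] pivot -3
  R1 -= 4*R0 → (0, 1, 3, 4)  (L[1][0] := 4)
  R2 -= -4*R0 → (0, -4, -11, -19)  (L[2][0] := -4)
  R3 -= 2*R0 → (0, 4, 15, 11)  (L[3][0] := 2)
[col 1] pivot 1
  R2 -= -4*R1 → (0, 0, 1, -3)  (L[2][1] := -4)
  R3 -= 4*R1 → (0, 0, 3, -5)  (L[3][1] := 4)

U[2][2] = 1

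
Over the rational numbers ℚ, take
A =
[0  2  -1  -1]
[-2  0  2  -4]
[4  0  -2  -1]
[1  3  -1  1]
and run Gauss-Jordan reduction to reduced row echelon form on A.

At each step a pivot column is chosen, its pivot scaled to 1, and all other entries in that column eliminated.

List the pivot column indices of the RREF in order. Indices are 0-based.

pivot columns: 0, 1, 2, 3

pivot(0,0): swap R0↔R1
pivot(0,0)=-2: scale R0 → (1, 0, -1, 2)
  clear (2,0): R2 −= (4)R0 → (0, 0, 2, -9)
  clear (3,0): R3 −= (1)R0 → (0, 3, 0, -1)
pivot(1,1)=2: scale R1 → (0, 1, -1/2, -1/2)
  clear (3,1): R3 −= (3)R1 → (0, 0, 3/2, 1/2)
pivot(2,2)=2: scale R2 → (0, 0, 1, -9/2)
  clear (0,2): R0 −= (-1)R2 → (1, 0, 0, -5/2)
  clear (1,2): R1 −= (-1/2)R2 → (0, 1, 0, -11/4)
  clear (3,2): R3 −= (3/2)R2 → (0, 0, 0, 29/4)
pivot(3,3)=29/4: scale R3 → (0, 0, 0, 1)
  clear (0,3): R0 −= (-5/2)R3 → (1, 0, 0, 0)
  clear (1,3): R1 −= (-11/4)R3 → (0, 1, 0, 0)
  clear (2,3): R2 −= (-9/2)R3 → (0, 0, 1, 0)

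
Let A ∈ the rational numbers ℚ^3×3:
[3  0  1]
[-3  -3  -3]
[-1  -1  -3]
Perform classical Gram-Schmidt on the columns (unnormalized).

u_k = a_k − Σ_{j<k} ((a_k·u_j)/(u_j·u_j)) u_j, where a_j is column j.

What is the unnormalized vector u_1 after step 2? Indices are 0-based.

u_1 = (-30/19, -27/19, -9/19)

Step 1: u_0 = a_0 = (3, -3, -1).
Step 2: u_1 = a_1 − (10/19)·u_0 = (-30/19, -27/19, -9/19).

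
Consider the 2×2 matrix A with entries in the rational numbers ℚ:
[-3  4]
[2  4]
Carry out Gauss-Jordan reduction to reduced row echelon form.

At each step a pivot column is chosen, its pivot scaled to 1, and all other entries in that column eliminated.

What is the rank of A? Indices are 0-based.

rank = 2

[1] R0 /= -3  ⇒  (1, -4/3)
     R1 -= 2·R0  ⇒  (0, 20/3)
[2] R1 /= 20/3  ⇒  (0, 1)
     R0 -= -4/3·R1  ⇒  (1, 0)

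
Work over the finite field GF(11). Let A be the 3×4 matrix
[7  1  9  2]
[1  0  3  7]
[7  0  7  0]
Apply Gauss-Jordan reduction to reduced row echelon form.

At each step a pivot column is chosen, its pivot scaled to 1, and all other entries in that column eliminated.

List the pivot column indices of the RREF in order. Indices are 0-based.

[1] R0 /= 7  ⇒  (1, 8, 6, 5)
     R1 -= 1·R0  ⇒  (0, 3, 8, 2)
     R2 -= 7·R0  ⇒  (0, 10, 9, 9)
[2] R1 /= 3  ⇒  (0, 1, 10, 8)
     R0 -= 8·R1  ⇒  (1, 0, 3, 7)
     R2 -= 10·R1  ⇒  (0, 0, 8, 6)
[3] R2 /= 8  ⇒  (0, 0, 1, 9)
     R0 -= 3·R2  ⇒  (1, 0, 0, 2)
     R1 -= 10·R2  ⇒  (0, 1, 0, 6)

pivot columns: 0, 1, 2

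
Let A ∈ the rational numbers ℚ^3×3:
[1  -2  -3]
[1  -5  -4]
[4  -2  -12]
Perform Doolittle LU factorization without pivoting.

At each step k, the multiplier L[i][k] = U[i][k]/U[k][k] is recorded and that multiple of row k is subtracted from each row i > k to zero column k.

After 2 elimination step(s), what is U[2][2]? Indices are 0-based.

U[2][2] = -2

k=0: U[0][0]=1
  eliminate (1,0): mult=1, new row 1: (0, -3, -1); set L[1][0]=1
  eliminate (2,0): mult=4, new row 2: (0, 6, 0); set L[2][0]=4
k=1: U[1][1]=-3
  eliminate (2,1): mult=-2, new row 2: (0, 0, -2); set L[2][1]=-2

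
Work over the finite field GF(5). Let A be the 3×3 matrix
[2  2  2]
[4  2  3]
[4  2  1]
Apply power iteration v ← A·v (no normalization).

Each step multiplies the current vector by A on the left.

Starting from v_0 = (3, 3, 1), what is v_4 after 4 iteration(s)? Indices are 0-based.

v_4 = (4, 3, 0)

v_0 = (3, 3, 1).
v_1 = A·v_0 = (4, 1, 4).
v_2 = A·v_1 = (3, 0, 2).
v_3 = A·v_2 = (0, 3, 4).
v_4 = A·v_3 = (4, 3, 0).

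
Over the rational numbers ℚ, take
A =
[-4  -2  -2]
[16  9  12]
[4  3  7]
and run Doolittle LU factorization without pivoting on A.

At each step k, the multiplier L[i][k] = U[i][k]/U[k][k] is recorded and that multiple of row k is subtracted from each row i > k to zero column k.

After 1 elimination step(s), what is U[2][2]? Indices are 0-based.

Step 1: pivot at (0,0) is -4.
  row1 ← row1 − (-4)·row0  ⇒  L[1][0]=-4, U row1=(0, 1, 4)
  row2 ← row2 − (-1)·row0  ⇒  L[2][0]=-1, U row2=(0, 1, 5)

U[2][2] = 5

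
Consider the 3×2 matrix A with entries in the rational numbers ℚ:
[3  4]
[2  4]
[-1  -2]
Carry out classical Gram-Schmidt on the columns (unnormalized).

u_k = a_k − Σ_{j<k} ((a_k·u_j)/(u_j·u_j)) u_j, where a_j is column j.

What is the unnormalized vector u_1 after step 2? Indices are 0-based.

Step 1: u_0 = a_0 = (3, 2, -1).
Step 2: u_1 = a_1 − (11/7)·u_0 = (-5/7, 6/7, -3/7).

u_1 = (-5/7, 6/7, -3/7)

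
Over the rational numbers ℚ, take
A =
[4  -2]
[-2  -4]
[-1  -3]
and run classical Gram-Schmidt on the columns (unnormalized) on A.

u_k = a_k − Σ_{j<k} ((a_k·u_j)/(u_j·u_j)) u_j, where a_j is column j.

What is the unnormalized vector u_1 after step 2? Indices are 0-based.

u_1 = (-18/7, -26/7, -20/7)

Step 1: u_0 = a_0 = (4, -2, -1).
Step 2: u_1 = a_1 − (1/7)·u_0 = (-18/7, -26/7, -20/7).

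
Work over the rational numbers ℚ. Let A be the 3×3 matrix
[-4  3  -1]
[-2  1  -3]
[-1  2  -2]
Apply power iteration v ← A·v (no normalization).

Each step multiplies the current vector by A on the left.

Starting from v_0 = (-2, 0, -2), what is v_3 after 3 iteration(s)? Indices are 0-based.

v_0 = (-2, 0, -2).
v_1 = A·v_0 = (10, 10, 6).
v_2 = A·v_1 = (-16, -28, -2).
v_3 = A·v_2 = (-18, 10, -36).

v_3 = (-18, 10, -36)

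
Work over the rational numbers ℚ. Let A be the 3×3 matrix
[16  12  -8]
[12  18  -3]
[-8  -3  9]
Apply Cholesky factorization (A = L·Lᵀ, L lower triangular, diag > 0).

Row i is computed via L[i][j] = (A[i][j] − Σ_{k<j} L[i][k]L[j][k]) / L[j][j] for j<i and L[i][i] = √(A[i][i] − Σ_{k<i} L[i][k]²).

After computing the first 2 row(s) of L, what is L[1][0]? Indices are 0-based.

Step 1: L[0][0] = √(16) = 4.
  L[1][0] = (12) / L[0][0] = 3.
Step 2: L[1][1] = √(9) = 3.

L[1][0] = 3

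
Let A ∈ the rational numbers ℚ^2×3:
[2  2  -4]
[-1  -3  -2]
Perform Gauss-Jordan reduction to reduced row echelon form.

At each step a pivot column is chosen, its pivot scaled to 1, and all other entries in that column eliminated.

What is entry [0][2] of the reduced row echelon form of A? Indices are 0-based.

M[0][2] = -4

step 1: normalize row 0 (÷2) = (1, 1, -2)
  row 1: subtract -1×row0 = (0, -2, -4)
step 2: normalize row 1 (÷-2) = (0, 1, 2)
  row 0: subtract 1×row1 = (1, 0, -4)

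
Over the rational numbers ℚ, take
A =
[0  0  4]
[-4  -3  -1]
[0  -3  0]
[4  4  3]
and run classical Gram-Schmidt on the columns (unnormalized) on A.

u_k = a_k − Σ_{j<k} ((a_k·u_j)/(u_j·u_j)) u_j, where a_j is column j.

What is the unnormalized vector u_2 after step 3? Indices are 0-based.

u_2 = (4, 18/19, 6/19, 18/19)

Step 1: u_0 = a_0 = (0, -4, 0, 4).
Step 2: u_1 = a_1 − (7/8)·u_0 = (0, 1/2, -3, 1/2).
Step 3: u_2 = a_2 − (1/2)·u_0 − (2/19)·u_1 = (4, 18/19, 6/19, 18/19).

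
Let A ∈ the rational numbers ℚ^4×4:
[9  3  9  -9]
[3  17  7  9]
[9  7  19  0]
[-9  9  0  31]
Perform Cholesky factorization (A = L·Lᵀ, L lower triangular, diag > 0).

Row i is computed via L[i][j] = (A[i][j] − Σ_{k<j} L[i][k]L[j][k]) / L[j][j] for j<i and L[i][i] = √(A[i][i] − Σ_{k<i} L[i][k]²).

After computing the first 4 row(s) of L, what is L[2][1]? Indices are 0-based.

Step 1: L[0][0] = √(9) = 3.
  L[1][0] = (3) / L[0][0] = 1.
Step 2: L[1][1] = √(16) = 4.
  L[2][0] = (9) / L[0][0] = 3.
  L[2][1] = (4) / L[1][1] = 1.
Step 3: L[2][2] = √(9) = 3.
  L[3][0] = (-9) / L[0][0] = -3.
  L[3][1] = (12) / L[1][1] = 3.
  L[3][2] = (6) / L[2][2] = 2.
Step 4: L[3][3] = √(9) = 3.

L[2][1] = 1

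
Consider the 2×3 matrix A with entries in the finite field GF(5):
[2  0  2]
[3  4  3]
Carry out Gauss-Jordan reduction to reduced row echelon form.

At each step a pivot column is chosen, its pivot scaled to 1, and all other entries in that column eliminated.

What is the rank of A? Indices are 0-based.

rank = 2

step 1: normalize row 0 (÷2) = (1, 0, 1)
  row 1: subtract 3×row0 = (0, 4, 0)
step 2: normalize row 1 (÷4) = (0, 1, 0)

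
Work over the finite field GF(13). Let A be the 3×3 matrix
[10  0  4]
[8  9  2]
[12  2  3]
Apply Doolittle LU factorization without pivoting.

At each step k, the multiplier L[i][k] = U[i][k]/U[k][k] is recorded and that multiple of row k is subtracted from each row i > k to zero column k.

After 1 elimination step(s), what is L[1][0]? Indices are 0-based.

[col 0] pivot 10
  R1 -= 6*R0 → (0, 9, 4)  (L[1][0] := 6)
  R2 -= 9*R0 → (0, 2, 6)  (L[2][0] := 9)

L[1][0] = 6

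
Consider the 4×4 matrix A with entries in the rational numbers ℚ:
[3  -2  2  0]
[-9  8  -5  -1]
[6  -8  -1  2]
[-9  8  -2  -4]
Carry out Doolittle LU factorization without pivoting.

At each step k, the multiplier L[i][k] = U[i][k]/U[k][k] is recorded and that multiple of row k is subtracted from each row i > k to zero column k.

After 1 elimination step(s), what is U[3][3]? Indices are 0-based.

U[3][3] = -4

[col 0] pivot 3
  R1 -= -3*R0 → (0, 2, 1, -1)  (L[1][0] := -3)
  R2 -= 2*R0 → (0, -4, -5, 2)  (L[2][0] := 2)
  R3 -= -3*R0 → (0, 2, 4, -4)  (L[3][0] := -3)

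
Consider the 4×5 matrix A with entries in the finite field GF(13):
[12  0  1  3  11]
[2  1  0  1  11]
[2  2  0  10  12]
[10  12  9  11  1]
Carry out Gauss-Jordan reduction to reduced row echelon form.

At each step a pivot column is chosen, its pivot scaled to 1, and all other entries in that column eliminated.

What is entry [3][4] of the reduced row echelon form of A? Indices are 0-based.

M[3][4] = 4

step 1: normalize row 0 (÷12) = (1, 0, 12, 10, 2)
  row 1: subtract 2×row0 = (0, 1, 2, 7, 7)
  row 2: subtract 2×row0 = (0, 2, 2, 3, 8)
  row 3: subtract 10×row0 = (0, 12, 6, 2, 7)
step 2: normalize row 1 (÷1) = (0, 1, 2, 7, 7)
  row 2: subtract 2×row1 = (0, 0, 11, 2, 7)
  row 3: subtract 12×row1 = (0, 0, 8, 9, 1)
step 3: normalize row 2 (÷11) = (0, 0, 1, 12, 3)
  row 0: subtract 12×row2 = (1, 0, 0, 9, 5)
  row 1: subtract 2×row2 = (0, 1, 0, 9, 1)
  row 3: subtract 8×row2 = (0, 0, 0, 4, 3)
step 4: normalize row 3 (÷4) = (0, 0, 0, 1, 4)
  row 0: subtract 9×row3 = (1, 0, 0, 0, 8)
  row 1: subtract 9×row3 = (0, 1, 0, 0, 4)
  row 2: subtract 12×row3 = (0, 0, 1, 0, 7)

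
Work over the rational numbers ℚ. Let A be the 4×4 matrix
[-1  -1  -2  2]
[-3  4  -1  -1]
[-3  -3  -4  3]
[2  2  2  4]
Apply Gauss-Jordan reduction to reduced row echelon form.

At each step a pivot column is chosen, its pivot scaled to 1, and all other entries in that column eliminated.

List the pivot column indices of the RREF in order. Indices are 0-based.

pivot columns: 0, 1, 2, 3

[1] R0 /= -1  ⇒  (1, 1, 2, -2)
     R1 -= -3·R0  ⇒  (0, 7, 5, -7)
     R2 -= -3·R0  ⇒  (0, 0, 2, -3)
     R3 -= 2·R0  ⇒  (0, 0, -2, 8)
[2] R1 /= 7  ⇒  (0, 1, 5/7, -1)
     R0 -= 1·R1  ⇒  (1, 0, 9/7, -1)
[3] R2 /= 2  ⇒  (0, 0, 1, -3/2)
     R0 -= 9/7·R2  ⇒  (1, 0, 0, 13/14)
     R1 -= 5/7·R2  ⇒  (0, 1, 0, 1/14)
     R3 -= -2·R2  ⇒  (0, 0, 0, 5)
[4] R3 /= 5  ⇒  (0, 0, 0, 1)
     R0 -= 13/14·R3  ⇒  (1, 0, 0, 0)
     R1 -= 1/14·R3  ⇒  (0, 1, 0, 0)
     R2 -= -3/2·R3  ⇒  (0, 0, 1, 0)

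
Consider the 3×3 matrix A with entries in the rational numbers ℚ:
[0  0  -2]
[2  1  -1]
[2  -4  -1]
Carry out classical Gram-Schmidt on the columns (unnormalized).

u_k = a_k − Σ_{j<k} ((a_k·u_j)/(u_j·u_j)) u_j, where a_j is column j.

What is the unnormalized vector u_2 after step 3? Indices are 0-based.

u_2 = (-2, 0, 0)

Step 1: u_0 = a_0 = (0, 2, 2).
Step 2: u_1 = a_1 − (-3/4)·u_0 = (0, 5/2, -5/2).
Step 3: u_2 = a_2 − (-1/2)·u_0 − (0)·u_1 = (-2, 0, 0).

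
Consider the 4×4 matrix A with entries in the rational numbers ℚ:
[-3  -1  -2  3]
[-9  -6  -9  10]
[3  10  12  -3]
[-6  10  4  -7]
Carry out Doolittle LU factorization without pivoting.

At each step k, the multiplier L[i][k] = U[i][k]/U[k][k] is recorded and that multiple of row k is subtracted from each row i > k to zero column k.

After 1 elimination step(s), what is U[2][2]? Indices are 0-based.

U[2][2] = 10

[col 0] pivot -3
  R1 -= 3*R0 → (0, -3, -3, 1)  (L[1][0] := 3)
  R2 -= -1*R0 → (0, 9, 10, 0)  (L[2][0] := -1)
  R3 -= 2*R0 → (0, 12, 8, -13)  (L[3][0] := 2)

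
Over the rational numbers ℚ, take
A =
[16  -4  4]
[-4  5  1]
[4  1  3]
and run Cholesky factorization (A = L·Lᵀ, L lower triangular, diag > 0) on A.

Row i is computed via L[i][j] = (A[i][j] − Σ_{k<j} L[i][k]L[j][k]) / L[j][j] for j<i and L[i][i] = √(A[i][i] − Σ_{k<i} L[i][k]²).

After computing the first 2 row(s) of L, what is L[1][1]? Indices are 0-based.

Step 1: L[0][0] = √(16) = 4.
  L[1][0] = (-4) / L[0][0] = -1.
Step 2: L[1][1] = √(4) = 2.

L[1][1] = 2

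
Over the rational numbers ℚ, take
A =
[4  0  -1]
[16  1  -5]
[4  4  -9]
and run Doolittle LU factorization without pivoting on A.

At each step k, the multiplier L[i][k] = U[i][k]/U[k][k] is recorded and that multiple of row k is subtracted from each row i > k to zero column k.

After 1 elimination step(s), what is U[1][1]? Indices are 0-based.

Step 1: pivot at (0,0) is 4.
  row1 ← row1 − (4)·row0  ⇒  L[1][0]=4, U row1=(0, 1, -1)
  row2 ← row2 − (1)·row0  ⇒  L[2][0]=1, U row2=(0, 4, -8)

U[1][1] = 1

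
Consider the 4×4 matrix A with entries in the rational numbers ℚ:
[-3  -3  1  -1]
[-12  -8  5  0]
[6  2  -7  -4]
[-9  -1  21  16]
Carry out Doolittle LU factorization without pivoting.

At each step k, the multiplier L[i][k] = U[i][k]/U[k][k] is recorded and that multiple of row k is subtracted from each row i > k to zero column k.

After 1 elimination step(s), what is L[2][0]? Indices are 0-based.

Step 1: pivot at (0,0) is -3.
  row1 ← row1 − (4)·row0  ⇒  L[1][0]=4, U row1=(0, 4, 1, 4)
  row2 ← row2 − (-2)·row0  ⇒  L[2][0]=-2, U row2=(0, -4, -5, -6)
  row3 ← row3 − (3)·row0  ⇒  L[3][0]=3, U row3=(0, 8, 18, 19)

L[2][0] = -2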